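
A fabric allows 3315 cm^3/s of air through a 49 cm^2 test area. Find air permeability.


Formula: Air Permeability = Airflow / Test Area
AP = 3315 cm^3/s / 49 cm^2
AP = 67.7 cm^3/s/cm^2

67.7 cm^3/s/cm^2


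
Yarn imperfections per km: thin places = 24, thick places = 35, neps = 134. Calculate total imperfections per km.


Formula: Total = thin places + thick places + neps
Total = 24 + 35 + 134
Total = 193 imperfections/km

193 imperfections/km


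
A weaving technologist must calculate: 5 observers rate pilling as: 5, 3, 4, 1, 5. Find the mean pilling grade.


Formula: Mean = sum / count
Sum = 5 + 3 + 4 + 1 + 5 = 18
Mean = 18 / 5 = 3.6

3.6


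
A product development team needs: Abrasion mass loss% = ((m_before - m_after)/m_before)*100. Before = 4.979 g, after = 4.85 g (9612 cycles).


Formula: Mass loss% = ((m_before - m_after) / m_before) * 100
Step 1: Mass loss = 4.979 - 4.85 = 0.129 g
Step 2: Ratio = 0.129 / 4.979 = 0.0259088
Step 3: Mass loss% = 0.0259088 * 100 = 2.59088% ≈ 2.59%

2.59%


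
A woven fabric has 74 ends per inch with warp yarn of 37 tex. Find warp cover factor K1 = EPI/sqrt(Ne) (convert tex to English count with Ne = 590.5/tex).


Formula: K1 = EPI / sqrt(Ne), with Ne = 590.5 / tex_warp
Step 1: Ne = 590.5 / 37 = 15.959
Step 2: sqrt(Ne) = sqrt(15.959) = 3.9949
Step 3: K1 = 74 / 3.9949 = 18.5

18.5


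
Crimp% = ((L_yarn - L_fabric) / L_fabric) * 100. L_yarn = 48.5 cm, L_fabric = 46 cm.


Formula: Crimp% = ((L_yarn - L_fabric) / L_fabric) * 100
Step 1: Extension = 48.5 - 46 = 2.5 cm
Step 2: Crimp% = (2.5 / 46) * 100
Step 3: Crimp% = 0.054348 * 100 = 5.4348% ≈ 5.4%

5.4%


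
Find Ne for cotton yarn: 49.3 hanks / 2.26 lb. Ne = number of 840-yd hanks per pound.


Formula: Ne = hanks / mass_lb
Substituting: Ne = 49.3 / 2.26
Ne = 21.8

21.8 Ne


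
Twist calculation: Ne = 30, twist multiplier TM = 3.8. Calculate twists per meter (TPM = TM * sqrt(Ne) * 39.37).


Formula: TPM = TM * sqrt(Ne) * 39.37
Step 1: sqrt(Ne) = sqrt(30) = 5.4772
Step 2: TM * sqrt(Ne) = 3.8 * 5.4772 = 20.8134
Step 3: TPM = 20.8134 * 39.37 = 819 twists/m

819 twists/m


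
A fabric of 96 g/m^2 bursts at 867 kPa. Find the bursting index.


Formula: Bursting Index = Bursting Strength / Fabric GSM
BI = 867 kPa / 96 g/m^2
BI = 9.031 kPa/(g/m^2)

9.031 kPa/(g/m^2)


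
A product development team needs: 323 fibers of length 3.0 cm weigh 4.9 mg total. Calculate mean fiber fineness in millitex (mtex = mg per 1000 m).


Formula: fineness (mtex) = mass (mg) / total length (km) = (mass_mg / total_length_m) * 1000
Step 1: Convert fiber length: 3.0 cm = 0.03 m
Step 2: Total fiber length = 323 * 0.03 = 9.69 m
Step 3: Linear density = 4.9 mg / 9.69 m = 0.5057 mg/m
Step 4: fineness = 0.5057 * 1000 = 505.7 mtex

505.7 mtex


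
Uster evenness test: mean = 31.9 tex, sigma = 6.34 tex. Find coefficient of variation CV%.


Formula: CV% = (standard deviation / mean) * 100
Step 1: Ratio = 6.34 / 31.9 = 0.198746
Step 2: CV% = 0.198746 * 100 = 19.8746% ≈ 19.9%

19.9%


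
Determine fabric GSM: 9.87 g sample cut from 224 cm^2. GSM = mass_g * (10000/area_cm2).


Formula: GSM = mass_g / area_m2
Step 1: Convert area: 224 cm^2 = 224 / 10000 = 0.0224 m^2
Step 2: GSM = 9.87 g / 0.0224 m^2 = 440.6 g/m^2

440.6 g/m^2


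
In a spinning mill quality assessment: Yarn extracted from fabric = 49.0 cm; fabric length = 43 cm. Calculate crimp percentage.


Formula: Crimp% = ((L_yarn - L_fabric) / L_fabric) * 100
Step 1: Extension = 49.0 - 43 = 6.0 cm
Step 2: Crimp% = (6.0 / 43) * 100
Step 3: Crimp% = 0.139535 * 100 = 13.9535% ≈ 14.0%

14.0%


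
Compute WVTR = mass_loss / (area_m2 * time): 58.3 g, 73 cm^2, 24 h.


Formula: WVTR = mass_loss / (area * time)
Step 1: Convert area: 73 cm^2 = 0.0073 m^2
Step 2: WVTR = 58.3 g / (0.0073 m^2 * 24 h)
Step 3: WVTR = 58.3 / 0.1752 = 332.8 g/m^2/h

332.8 g/m^2/h


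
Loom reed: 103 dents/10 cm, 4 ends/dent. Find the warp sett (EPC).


Formula: EPC = (dents per 10 cm * ends per dent) / 10
Step 1: Total ends per 10 cm = 103 * 4 = 412
Step 2: EPC = 412 / 10 = 41.2 ends/cm

41.2 ends/cm


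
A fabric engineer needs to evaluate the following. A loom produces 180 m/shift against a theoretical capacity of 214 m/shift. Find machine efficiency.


Formula: Efficiency% = (Actual output / Theoretical output) * 100
Efficiency% = (180 / 214) * 100
Efficiency% = 0.841121 * 100 = 84.1121% ≈ 84.1%

84.1%


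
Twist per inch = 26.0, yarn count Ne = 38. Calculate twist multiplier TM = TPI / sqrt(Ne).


Formula: TM = TPI / sqrt(Ne)
Step 1: sqrt(Ne) = sqrt(38) = 6.1644
Step 2: TM = 26.0 / 6.1644 = 4.22

4.22 TM


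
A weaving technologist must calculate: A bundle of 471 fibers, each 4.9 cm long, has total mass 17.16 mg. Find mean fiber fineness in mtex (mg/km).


Formula: fineness (mtex) = mass (mg) / total length (km) = (mass_mg / total_length_m) * 1000
Step 1: Convert fiber length: 4.9 cm = 0.049 m
Step 2: Total fiber length = 471 * 0.049 = 23.079 m
Step 3: Linear density = 17.16 mg / 23.079 m = 0.7435 mg/m
Step 4: fineness = 0.7435 * 1000 = 743.5 mtex

743.5 mtex


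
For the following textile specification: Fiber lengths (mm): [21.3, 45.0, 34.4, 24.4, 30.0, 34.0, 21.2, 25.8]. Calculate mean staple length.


Formula: Mean = sum of lengths / count
Sum = 21.3 + 45.0 + 34.4 + 24.4 + 30.0 + 34.0 + 21.2 + 25.8
Sum = 236.1 mm
Mean = 236.1 / 8 = 29.51 mm

29.51 mm


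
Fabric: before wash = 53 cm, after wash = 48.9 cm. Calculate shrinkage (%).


Formula: Shrinkage% = ((L_before - L_after) / L_before) * 100
Step 1: Shrinkage = 53 - 48.9 = 4.1 cm
Step 2: Shrinkage% = (4.1 / 53) * 100
Step 3: Shrinkage% = 0.077358 * 100 = 7.7358% ≈ 7.7%

7.7%


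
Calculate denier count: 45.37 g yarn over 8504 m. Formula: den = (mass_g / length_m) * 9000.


Formula: den = (mass_g / length_m) * 9000
Substituting: den = (45.37 / 8504) * 9000
Intermediate: 45.37 / 8504 = 0.00533514 g/m
den = 0.00533514 * 9000 = 48.0 denier

48.0 denier


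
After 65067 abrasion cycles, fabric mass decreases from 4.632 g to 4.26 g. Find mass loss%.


Formula: Mass loss% = ((m_before - m_after) / m_before) * 100
Step 1: Mass loss = 4.632 - 4.26 = 0.372 g
Step 2: Ratio = 0.372 / 4.632 = 0.0803109
Step 3: Mass loss% = 0.0803109 * 100 = 8.03109% ≈ 8.03%

8.03%


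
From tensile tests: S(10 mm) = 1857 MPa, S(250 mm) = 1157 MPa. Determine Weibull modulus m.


Formula: m = ln(L1/L2) / ln(S2/S1)
Step 1: ln(L1/L2) = ln(10/250) = -3.21888
Step 2: S2/S1 = 1157/1857 = 0.62305
Step 3: ln(S2/S1) = ln(0.62305) = -0.47313
Step 4: m = -3.21888 / -0.47313 = 6.80

6.80 (Weibull m)


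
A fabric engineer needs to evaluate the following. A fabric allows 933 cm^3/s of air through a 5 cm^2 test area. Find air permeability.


Formula: Air Permeability = Airflow / Test Area
AP = 933 cm^3/s / 5 cm^2
AP = 186.6 cm^3/s/cm^2

186.6 cm^3/s/cm^2


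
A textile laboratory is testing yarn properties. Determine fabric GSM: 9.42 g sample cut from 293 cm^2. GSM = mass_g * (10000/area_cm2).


Formula: GSM = mass_g / area_m2
Step 1: Convert area: 293 cm^2 = 293 / 10000 = 0.0293 m^2
Step 2: GSM = 9.42 g / 0.0293 m^2 = 321.5 g/m^2

321.5 g/m^2


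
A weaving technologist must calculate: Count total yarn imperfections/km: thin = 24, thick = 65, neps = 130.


Formula: Total = thin places + thick places + neps
Total = 24 + 65 + 130
Total = 219 imperfections/km

219 imperfections/km


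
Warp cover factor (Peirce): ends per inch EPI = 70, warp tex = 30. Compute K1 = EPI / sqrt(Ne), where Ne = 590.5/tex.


Formula: K1 = EPI / sqrt(Ne), with Ne = 590.5 / tex_warp
Step 1: Ne = 590.5 / 30 = 19.683
Step 2: sqrt(Ne) = sqrt(19.683) = 4.4366
Step 3: K1 = 70 / 4.4366 = 15.8

15.8


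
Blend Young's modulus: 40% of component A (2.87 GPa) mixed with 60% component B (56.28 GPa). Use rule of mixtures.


Formula: Blend property = (fraction_A * property_A) + (fraction_B * property_B)
Step 1: Contribution A = 40/100 * 2.87 GPa = 1.148 GPa
Step 2: Contribution B = 60/100 * 56.28 GPa = 33.768 GPa
Step 3: Blend Young's modulus = 1.148 + 33.768 = 34.916 GPa

34.916 GPa


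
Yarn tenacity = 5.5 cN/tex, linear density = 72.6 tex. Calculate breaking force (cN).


Formula: Breaking force = Tenacity * Linear density
F = 5.5 cN/tex * 72.6 tex
F = 399.30 cN

399.30 cN


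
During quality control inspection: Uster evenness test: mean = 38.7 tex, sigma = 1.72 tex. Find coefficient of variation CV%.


Formula: CV% = (standard deviation / mean) * 100
Step 1: Ratio = 1.72 / 38.7 = 0.044444
Step 2: CV% = 0.044444 * 100 = 4.4444% ≈ 4.4%

4.4%


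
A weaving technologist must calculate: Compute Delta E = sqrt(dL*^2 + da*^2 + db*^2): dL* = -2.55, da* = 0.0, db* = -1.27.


Formula: Delta E = sqrt(dL*^2 + da*^2 + db*^2)
Step 1: dL*^2 = (-2.55)^2 = 6.5025
Step 2: da*^2 = 0.0^2 = 0.0
Step 3: db*^2 = (-1.27)^2 = 1.6129
Step 4: Sum = 6.5025 + 0.0 + 1.6129 = 8.1154
Step 5: Delta E = sqrt(8.1154) = 2.85

2.85 Delta E


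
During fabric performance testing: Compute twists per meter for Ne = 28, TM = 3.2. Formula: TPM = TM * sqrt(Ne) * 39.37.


Formula: TPM = TM * sqrt(Ne) * 39.37
Step 1: sqrt(Ne) = sqrt(28) = 5.2915
Step 2: TM * sqrt(Ne) = 3.2 * 5.2915 = 16.9328
Step 3: TPM = 16.9328 * 39.37 = 667 twists/m

667 twists/m


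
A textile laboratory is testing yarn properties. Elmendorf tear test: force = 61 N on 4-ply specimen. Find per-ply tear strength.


Formula: Per-ply strength = Total force / Number of plies
Per-ply = 61 N / 4
Per-ply = 15.25 N

15.25 N


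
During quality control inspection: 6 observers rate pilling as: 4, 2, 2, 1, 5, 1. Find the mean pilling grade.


Formula: Mean = sum / count
Sum = 4 + 2 + 2 + 1 + 5 + 1 = 15
Mean = 15 / 6 = 2.5

2.5


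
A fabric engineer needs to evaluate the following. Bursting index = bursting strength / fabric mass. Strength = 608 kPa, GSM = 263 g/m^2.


Formula: Bursting Index = Bursting Strength / Fabric GSM
BI = 608 kPa / 263 g/m^2
BI = 2.312 kPa/(g/m^2)

2.312 kPa/(g/m^2)


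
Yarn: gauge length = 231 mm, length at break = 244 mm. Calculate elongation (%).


Formula: Elongation (%) = ((L_break - L0) / L0) * 100
Step 1: Extension = 244 - 231 = 13 mm
Step 2: Elongation = (13 / 231) * 100
Step 3: Elongation = 0.056277 * 100 = 5.6277% ≈ 5.6%

5.6%


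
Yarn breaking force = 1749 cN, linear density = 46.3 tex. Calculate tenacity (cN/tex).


Formula: Tenacity = Breaking force / Linear density
Tenacity = 1749 cN / 46.3 tex
Tenacity = 37.78 cN/tex

37.78 cN/tex


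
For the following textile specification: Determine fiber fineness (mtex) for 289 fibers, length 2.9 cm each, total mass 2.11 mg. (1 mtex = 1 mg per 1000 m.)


Formula: fineness (mtex) = mass (mg) / total length (km) = (mass_mg / total_length_m) * 1000
Step 1: Convert fiber length: 2.9 cm = 0.029 m
Step 2: Total fiber length = 289 * 0.029 = 8.381 m
Step 3: Linear density = 2.11 mg / 8.381 m = 0.2518 mg/m
Step 4: fineness = 0.2518 * 1000 = 251.8 mtex

251.8 mtex


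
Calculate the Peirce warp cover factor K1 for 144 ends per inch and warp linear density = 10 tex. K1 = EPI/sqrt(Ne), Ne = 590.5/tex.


Formula: K1 = EPI / sqrt(Ne), with Ne = 590.5 / tex_warp
Step 1: Ne = 590.5 / 10 = 59.05
Step 2: sqrt(Ne) = sqrt(59.05) = 7.6844
Step 3: K1 = 144 / 7.6844 = 18.7

18.7


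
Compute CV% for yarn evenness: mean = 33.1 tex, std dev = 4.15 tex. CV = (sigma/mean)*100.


Formula: CV% = (standard deviation / mean) * 100
Step 1: Ratio = 4.15 / 33.1 = 0.125378
Step 2: CV% = 0.125378 * 100 = 12.5378% ≈ 12.5%

12.5%


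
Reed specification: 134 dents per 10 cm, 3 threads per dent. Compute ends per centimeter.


Formula: EPC = (dents per 10 cm * ends per dent) / 10
Step 1: Total ends per 10 cm = 134 * 3 = 402
Step 2: EPC = 402 / 10 = 40.2 ends/cm

40.2 ends/cm


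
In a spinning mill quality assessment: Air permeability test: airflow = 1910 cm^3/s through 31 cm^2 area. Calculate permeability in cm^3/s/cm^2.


Formula: Air Permeability = Airflow / Test Area
AP = 1910 cm^3/s / 31 cm^2
AP = 61.6 cm^3/s/cm^2

61.6 cm^3/s/cm^2


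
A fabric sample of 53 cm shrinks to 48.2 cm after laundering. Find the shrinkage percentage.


Formula: Shrinkage% = ((L_before - L_after) / L_before) * 100
Step 1: Shrinkage = 53 - 48.2 = 4.8 cm
Step 2: Shrinkage% = (4.8 / 53) * 100
Step 3: Shrinkage% = 0.090566 * 100 = 9.0566% ≈ 9.1%

9.1%


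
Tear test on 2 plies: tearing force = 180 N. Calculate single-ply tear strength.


Formula: Per-ply strength = Total force / Number of plies
Per-ply = 180 N / 2
Per-ply = 90 N

90 N


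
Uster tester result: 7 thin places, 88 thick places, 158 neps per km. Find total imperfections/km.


Formula: Total = thin places + thick places + neps
Total = 7 + 88 + 158
Total = 253 imperfections/km

253 imperfections/km


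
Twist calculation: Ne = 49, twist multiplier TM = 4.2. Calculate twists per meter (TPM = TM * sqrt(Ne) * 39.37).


Formula: TPM = TM * sqrt(Ne) * 39.37
Step 1: sqrt(Ne) = sqrt(49) = 7
Step 2: TM * sqrt(Ne) = 4.2 * 7 = 29.4
Step 3: TPM = 29.4 * 39.37 = 1157 twists/m

1157 twists/m


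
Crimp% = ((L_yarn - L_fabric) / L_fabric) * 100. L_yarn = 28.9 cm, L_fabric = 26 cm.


Formula: Crimp% = ((L_yarn - L_fabric) / L_fabric) * 100
Step 1: Extension = 28.9 - 26 = 2.9 cm
Step 2: Crimp% = (2.9 / 26) * 100
Step 3: Crimp% = 0.111538 * 100 = 11.1538% ≈ 11.2%

11.2%


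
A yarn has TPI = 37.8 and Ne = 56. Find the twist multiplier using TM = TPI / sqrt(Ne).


Formula: TM = TPI / sqrt(Ne)
Step 1: sqrt(Ne) = sqrt(56) = 7.4833
Step 2: TM = 37.8 / 7.4833 = 5.05

5.05 TM


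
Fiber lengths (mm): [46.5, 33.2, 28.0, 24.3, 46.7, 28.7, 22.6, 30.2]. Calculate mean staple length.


Formula: Mean = sum of lengths / count
Sum = 46.5 + 33.2 + 28.0 + 24.3 + 46.7 + 28.7 + 22.6 + 30.2
Sum = 260.2 mm
Mean = 260.2 / 8 = 32.53 mm

32.53 mm


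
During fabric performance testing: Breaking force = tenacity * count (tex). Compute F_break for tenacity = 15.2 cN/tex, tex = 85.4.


Formula: Breaking force = Tenacity * Linear density
F = 15.2 cN/tex * 85.4 tex
F = 1298.08 cN

1298.08 cN


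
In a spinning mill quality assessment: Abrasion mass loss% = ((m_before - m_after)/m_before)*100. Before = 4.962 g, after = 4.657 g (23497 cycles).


Formula: Mass loss% = ((m_before - m_after) / m_before) * 100
Step 1: Mass loss = 4.962 - 4.657 = 0.305 g
Step 2: Ratio = 0.305 / 4.962 = 0.0614672
Step 3: Mass loss% = 0.0614672 * 100 = 6.14672% ≈ 6.15%

6.15%


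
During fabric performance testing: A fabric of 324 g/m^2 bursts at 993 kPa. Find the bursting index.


Formula: Bursting Index = Bursting Strength / Fabric GSM
BI = 993 kPa / 324 g/m^2
BI = 3.065 kPa/(g/m^2)

3.065 kPa/(g/m^2)


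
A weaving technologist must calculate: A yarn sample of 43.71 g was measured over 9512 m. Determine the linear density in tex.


Formula: Tex = (mass_g / length_m) * 1000
Substituting: Tex = (43.71 / 9512) * 1000
Intermediate: 43.71 / 9512 = 0.00459525 g/m
Tex = 0.00459525 * 1000 = 4.60 tex

4.60 tex


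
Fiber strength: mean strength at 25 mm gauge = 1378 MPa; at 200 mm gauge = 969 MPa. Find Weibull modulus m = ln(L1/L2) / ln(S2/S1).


Formula: m = ln(L1/L2) / ln(S2/S1)
Step 1: ln(L1/L2) = ln(25/200) = -2.07944
Step 2: S2/S1 = 969/1378 = 0.70319
Step 3: ln(S2/S1) = ln(0.70319) = -0.35213
Step 4: m = -2.07944 / -0.35213 = 5.91

5.91 (Weibull m)


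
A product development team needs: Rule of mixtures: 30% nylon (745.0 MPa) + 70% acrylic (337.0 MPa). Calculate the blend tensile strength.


Formula: Blend property = (fraction_A * property_A) + (fraction_B * property_B)
Step 1: Contribution A = 30/100 * 745.0 MPa = 223.5 MPa
Step 2: Contribution B = 70/100 * 337.0 MPa = 235.9 MPa
Step 3: Blend tensile strength = 223.5 + 235.9 = 459.4 MPa

459.4 MPa


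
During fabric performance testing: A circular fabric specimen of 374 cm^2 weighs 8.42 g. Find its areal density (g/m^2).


Formula: GSM = mass_g / area_m2
Step 1: Convert area: 374 cm^2 = 374 / 10000 = 0.0374 m^2
Step 2: GSM = 8.42 g / 0.0374 m^2 = 225.1 g/m^2

225.1 g/m^2


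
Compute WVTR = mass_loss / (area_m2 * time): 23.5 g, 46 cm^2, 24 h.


Formula: WVTR = mass_loss / (area * time)
Step 1: Convert area: 46 cm^2 = 0.0046 m^2
Step 2: WVTR = 23.5 g / (0.0046 m^2 * 24 h)
Step 3: WVTR = 23.5 / 0.1104 = 212.9 g/m^2/h

212.9 g/m^2/h


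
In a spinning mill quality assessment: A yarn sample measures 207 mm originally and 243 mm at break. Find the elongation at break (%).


Formula: Elongation (%) = ((L_break - L0) / L0) * 100
Step 1: Extension = 243 - 207 = 36 mm
Step 2: Elongation = (36 / 207) * 100
Step 3: Elongation = 0.173913 * 100 = 17.3913% ≈ 17.4%

17.4%


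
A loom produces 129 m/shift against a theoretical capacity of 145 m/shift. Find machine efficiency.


Formula: Efficiency% = (Actual output / Theoretical output) * 100
Efficiency% = (129 / 145) * 100
Efficiency% = 0.889655 * 100 = 88.9655% ≈ 89.0%

89.0%


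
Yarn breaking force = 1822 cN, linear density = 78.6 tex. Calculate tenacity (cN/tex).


Formula: Tenacity = Breaking force / Linear density
Tenacity = 1822 cN / 78.6 tex
Tenacity = 23.18 cN/tex

23.18 cN/tex


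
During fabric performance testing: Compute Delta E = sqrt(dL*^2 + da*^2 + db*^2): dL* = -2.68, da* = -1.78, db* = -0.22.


Formula: Delta E = sqrt(dL*^2 + da*^2 + db*^2)
Step 1: dL*^2 = (-2.68)^2 = 7.1824
Step 2: da*^2 = (-1.78)^2 = 3.1684
Step 3: db*^2 = (-0.22)^2 = 0.0484
Step 4: Sum = 7.1824 + 3.1684 + 0.0484 = 10.3992
Step 5: Delta E = sqrt(10.3992) = 3.22

3.22 Delta E


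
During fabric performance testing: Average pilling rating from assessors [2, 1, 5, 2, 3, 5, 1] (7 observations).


Formula: Mean = sum / count
Sum = 2 + 1 + 5 + 2 + 3 + 5 + 1 = 19
Mean = 19 / 7 = 2.7

2.7


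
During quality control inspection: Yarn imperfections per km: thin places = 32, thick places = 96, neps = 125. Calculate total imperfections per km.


Formula: Total = thin places + thick places + neps
Total = 32 + 96 + 125
Total = 253 imperfections/km

253 imperfections/km


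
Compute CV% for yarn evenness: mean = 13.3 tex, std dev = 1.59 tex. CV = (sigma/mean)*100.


Formula: CV% = (standard deviation / mean) * 100
Step 1: Ratio = 1.59 / 13.3 = 0.119549
Step 2: CV% = 0.119549 * 100 = 11.9549% ≈ 12.0%

12.0%


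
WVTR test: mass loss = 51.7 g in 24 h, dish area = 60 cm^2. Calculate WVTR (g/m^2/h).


Formula: WVTR = mass_loss / (area * time)
Step 1: Convert area: 60 cm^2 = 0.006 m^2
Step 2: WVTR = 51.7 g / (0.006 m^2 * 24 h)
Step 3: WVTR = 51.7 / 0.144 = 359.0 g/m^2/h

359.0 g/m^2/h


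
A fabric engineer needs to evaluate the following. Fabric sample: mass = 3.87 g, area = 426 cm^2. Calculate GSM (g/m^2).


Formula: GSM = mass_g / area_m2
Step 1: Convert area: 426 cm^2 = 426 / 10000 = 0.0426 m^2
Step 2: GSM = 3.87 g / 0.0426 m^2 = 90.8 g/m^2

90.8 g/m^2


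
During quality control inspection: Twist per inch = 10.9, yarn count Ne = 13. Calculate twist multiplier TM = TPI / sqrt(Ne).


Formula: TM = TPI / sqrt(Ne)
Step 1: sqrt(Ne) = sqrt(13) = 3.6056
Step 2: TM = 10.9 / 3.6056 = 3.02

3.02 TM


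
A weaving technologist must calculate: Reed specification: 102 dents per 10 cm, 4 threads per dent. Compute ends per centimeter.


Formula: EPC = (dents per 10 cm * ends per dent) / 10
Step 1: Total ends per 10 cm = 102 * 4 = 408
Step 2: EPC = 408 / 10 = 40.8 ends/cm

40.8 ends/cm


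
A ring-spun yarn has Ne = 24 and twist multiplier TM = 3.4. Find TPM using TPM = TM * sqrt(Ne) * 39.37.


Formula: TPM = TM * sqrt(Ne) * 39.37
Step 1: sqrt(Ne) = sqrt(24) = 4.899
Step 2: TM * sqrt(Ne) = 3.4 * 4.899 = 16.6566
Step 3: TPM = 16.6566 * 39.37 = 656 twists/m

656 twists/m


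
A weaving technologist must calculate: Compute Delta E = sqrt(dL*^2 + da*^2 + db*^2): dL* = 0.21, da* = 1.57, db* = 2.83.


Formula: Delta E = sqrt(dL*^2 + da*^2 + db*^2)
Step 1: dL*^2 = 0.21^2 = 0.0441
Step 2: da*^2 = 1.57^2 = 2.4649
Step 3: db*^2 = 2.83^2 = 8.0089
Step 4: Sum = 0.0441 + 2.4649 + 8.0089 = 10.5179
Step 5: Delta E = sqrt(10.5179) = 3.24

3.24 Delta E


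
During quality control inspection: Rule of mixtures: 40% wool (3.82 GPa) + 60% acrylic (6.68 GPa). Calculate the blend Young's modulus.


Formula: Blend property = (fraction_A * property_A) + (fraction_B * property_B)
Step 1: Contribution A = 40/100 * 3.82 GPa = 1.528 GPa
Step 2: Contribution B = 60/100 * 6.68 GPa = 4.008 GPa
Step 3: Blend Young's modulus = 1.528 + 4.008 = 5.536 GPa

5.536 GPa


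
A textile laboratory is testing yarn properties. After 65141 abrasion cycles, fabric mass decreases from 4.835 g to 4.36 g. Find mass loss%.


Formula: Mass loss% = ((m_before - m_after) / m_before) * 100
Step 1: Mass loss = 4.835 - 4.36 = 0.475 g
Step 2: Ratio = 0.475 / 4.835 = 0.098242
Step 3: Mass loss% = 0.098242 * 100 = 9.8242% ≈ 9.82%

9.82%


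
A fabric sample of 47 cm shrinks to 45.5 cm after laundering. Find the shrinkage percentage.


Formula: Shrinkage% = ((L_before - L_after) / L_before) * 100
Step 1: Shrinkage = 47 - 45.5 = 1.5 cm
Step 2: Shrinkage% = (1.5 / 47) * 100
Step 3: Shrinkage% = 0.031915 * 100 = 3.1915% ≈ 3.2%

3.2%


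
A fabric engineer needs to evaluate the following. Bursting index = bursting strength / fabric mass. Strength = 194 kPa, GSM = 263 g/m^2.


Formula: Bursting Index = Bursting Strength / Fabric GSM
BI = 194 kPa / 263 g/m^2
BI = 0.738 kPa/(g/m^2)

0.738 kPa/(g/m^2)


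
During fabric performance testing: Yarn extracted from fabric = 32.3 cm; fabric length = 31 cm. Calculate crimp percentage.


Formula: Crimp% = ((L_yarn - L_fabric) / L_fabric) * 100
Step 1: Extension = 32.3 - 31 = 1.3 cm
Step 2: Crimp% = (1.3 / 31) * 100
Step 3: Crimp% = 0.041935 * 100 = 4.1935% ≈ 4.2%

4.2%


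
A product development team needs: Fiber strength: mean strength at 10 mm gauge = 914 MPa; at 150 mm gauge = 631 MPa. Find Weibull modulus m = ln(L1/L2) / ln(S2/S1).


Formula: m = ln(L1/L2) / ln(S2/S1)
Step 1: ln(L1/L2) = ln(10/150) = -2.70805
Step 2: S2/S1 = 631/914 = 0.69037
Step 3: ln(S2/S1) = ln(0.69037) = -0.37053
Step 4: m = -2.70805 / -0.37053 = 7.31

7.31 (Weibull m)


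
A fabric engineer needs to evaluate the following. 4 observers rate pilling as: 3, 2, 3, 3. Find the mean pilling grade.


Formula: Mean = sum / count
Sum = 3 + 2 + 3 + 3 = 11
Mean = 11 / 4 = 2.8

2.8


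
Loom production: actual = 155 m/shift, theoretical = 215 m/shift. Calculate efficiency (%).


Formula: Efficiency% = (Actual output / Theoretical output) * 100
Efficiency% = (155 / 215) * 100
Efficiency% = 0.72093 * 100 = 72.093% ≈ 72.1%

72.1%


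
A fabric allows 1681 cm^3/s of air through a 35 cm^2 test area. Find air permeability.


Formula: Air Permeability = Airflow / Test Area
AP = 1681 cm^3/s / 35 cm^2
AP = 48.0 cm^3/s/cm^2

48.0 cm^3/s/cm^2


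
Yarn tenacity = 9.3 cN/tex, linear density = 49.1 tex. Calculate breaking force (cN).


Formula: Breaking force = Tenacity * Linear density
F = 9.3 cN/tex * 49.1 tex
F = 456.63 cN

456.63 cN


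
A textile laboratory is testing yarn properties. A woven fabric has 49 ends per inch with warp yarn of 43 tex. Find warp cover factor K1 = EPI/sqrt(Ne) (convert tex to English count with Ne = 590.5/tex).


Formula: K1 = EPI / sqrt(Ne), with Ne = 590.5 / tex_warp
Step 1: Ne = 590.5 / 43 = 13.733
Step 2: sqrt(Ne) = sqrt(13.733) = 3.7058
Step 3: K1 = 49 / 3.7058 = 13.2

13.2


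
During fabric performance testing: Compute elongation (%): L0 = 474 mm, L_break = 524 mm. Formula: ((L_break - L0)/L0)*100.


Formula: Elongation (%) = ((L_break - L0) / L0) * 100
Step 1: Extension = 524 - 474 = 50 mm
Step 2: Elongation = (50 / 474) * 100
Step 3: Elongation = 0.105485 * 100 = 10.5485% ≈ 10.5%

10.5%


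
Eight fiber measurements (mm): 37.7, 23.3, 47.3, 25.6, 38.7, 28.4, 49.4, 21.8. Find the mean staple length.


Formula: Mean = sum of lengths / count
Sum = 37.7 + 23.3 + 47.3 + 25.6 + 38.7 + 28.4 + 49.4 + 21.8
Sum = 272.2 mm
Mean = 272.2 / 8 = 34.03 mm

34.03 mm


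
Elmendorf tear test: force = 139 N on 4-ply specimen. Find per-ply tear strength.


Formula: Per-ply strength = Total force / Number of plies
Per-ply = 139 N / 4
Per-ply = 34.75 N

34.75 N


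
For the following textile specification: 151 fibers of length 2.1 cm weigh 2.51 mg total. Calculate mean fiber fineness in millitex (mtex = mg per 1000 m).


Formula: fineness (mtex) = mass (mg) / total length (km) = (mass_mg / total_length_m) * 1000
Step 1: Convert fiber length: 2.1 cm = 0.021 m
Step 2: Total fiber length = 151 * 0.021 = 3.171 m
Step 3: Linear density = 2.51 mg / 3.171 m = 0.7915 mg/m
Step 4: fineness = 0.7915 * 1000 = 791.5 mtex

791.5 mtex


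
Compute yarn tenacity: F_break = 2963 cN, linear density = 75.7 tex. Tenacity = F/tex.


Formula: Tenacity = Breaking force / Linear density
Tenacity = 2963 cN / 75.7 tex
Tenacity = 39.14 cN/tex

39.14 cN/tex


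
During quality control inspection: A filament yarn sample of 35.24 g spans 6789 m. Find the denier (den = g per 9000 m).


Formula: den = (mass_g / length_m) * 9000
Substituting: den = (35.24 / 6789) * 9000
Intermediate: 35.24 / 6789 = 0.00519075 g/m
den = 0.00519075 * 9000 = 46.7 denier

46.7 denier


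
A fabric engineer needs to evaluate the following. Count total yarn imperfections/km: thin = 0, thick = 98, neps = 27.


Formula: Total = thin places + thick places + neps
Total = 0 + 98 + 27
Total = 125 imperfections/km

125 imperfections/km


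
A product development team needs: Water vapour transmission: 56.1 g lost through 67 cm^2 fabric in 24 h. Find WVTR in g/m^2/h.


Formula: WVTR = mass_loss / (area * time)
Step 1: Convert area: 67 cm^2 = 0.0067 m^2
Step 2: WVTR = 56.1 g / (0.0067 m^2 * 24 h)
Step 3: WVTR = 56.1 / 0.1608 = 348.9 g/m^2/h

348.9 g/m^2/h


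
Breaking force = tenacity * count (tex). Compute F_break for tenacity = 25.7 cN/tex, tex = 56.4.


Formula: Breaking force = Tenacity * Linear density
F = 25.7 cN/tex * 56.4 tex
F = 1449.48 cN

1449.48 cN


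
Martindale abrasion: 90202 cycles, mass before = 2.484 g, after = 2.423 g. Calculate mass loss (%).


Formula: Mass loss% = ((m_before - m_after) / m_before) * 100
Step 1: Mass loss = 2.484 - 2.423 = 0.061 g
Step 2: Ratio = 0.061 / 2.484 = 0.0245572
Step 3: Mass loss% = 0.0245572 * 100 = 2.45572% ≈ 2.46%

2.46%


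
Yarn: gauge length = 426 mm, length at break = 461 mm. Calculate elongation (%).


Formula: Elongation (%) = ((L_break - L0) / L0) * 100
Step 1: Extension = 461 - 426 = 35 mm
Step 2: Elongation = (35 / 426) * 100
Step 3: Elongation = 0.08216 * 100 = 8.216% ≈ 8.2%

8.2%


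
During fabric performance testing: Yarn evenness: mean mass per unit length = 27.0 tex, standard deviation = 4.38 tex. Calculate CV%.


Formula: CV% = (standard deviation / mean) * 100
Step 1: Ratio = 4.38 / 27.0 = 0.162222
Step 2: CV% = 0.162222 * 100 = 16.2222% ≈ 16.2%

16.2%


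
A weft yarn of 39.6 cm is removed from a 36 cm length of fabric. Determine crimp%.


Formula: Crimp% = ((L_yarn - L_fabric) / L_fabric) * 100
Step 1: Extension = 39.6 - 36 = 3.6 cm
Step 2: Crimp% = (3.6 / 36) * 100
Step 3: Crimp% = 0.1 * 100 = 10.0%

10.0%


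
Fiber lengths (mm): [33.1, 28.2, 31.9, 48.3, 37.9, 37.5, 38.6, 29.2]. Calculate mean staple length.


Formula: Mean = sum of lengths / count
Sum = 33.1 + 28.2 + 31.9 + 48.3 + 37.9 + 37.5 + 38.6 + 29.2
Sum = 284.7 mm
Mean = 284.7 / 8 = 35.59 mm

35.59 mm


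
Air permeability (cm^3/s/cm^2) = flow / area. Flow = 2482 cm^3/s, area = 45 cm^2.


Formula: Air Permeability = Airflow / Test Area
AP = 2482 cm^3/s / 45 cm^2
AP = 55.2 cm^3/s/cm^2

55.2 cm^3/s/cm^2


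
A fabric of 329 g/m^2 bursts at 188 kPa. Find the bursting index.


Formula: Bursting Index = Bursting Strength / Fabric GSM
BI = 188 kPa / 329 g/m^2
BI = 0.571 kPa/(g/m^2)

0.571 kPa/(g/m^2)


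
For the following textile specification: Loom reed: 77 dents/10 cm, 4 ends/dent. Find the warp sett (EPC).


Formula: EPC = (dents per 10 cm * ends per dent) / 10
Step 1: Total ends per 10 cm = 77 * 4 = 308
Step 2: EPC = 308 / 10 = 30.8 ends/cm

30.8 ends/cm


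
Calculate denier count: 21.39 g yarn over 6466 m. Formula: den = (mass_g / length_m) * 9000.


Formula: den = (mass_g / length_m) * 9000
Substituting: den = (21.39 / 6466) * 9000
Intermediate: 21.39 / 6466 = 0.00330807 g/m
den = 0.00330807 * 9000 = 29.8 denier

29.8 denier


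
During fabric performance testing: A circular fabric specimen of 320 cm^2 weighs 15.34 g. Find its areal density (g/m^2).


Formula: GSM = mass_g / area_m2
Step 1: Convert area: 320 cm^2 = 320 / 10000 = 0.032 m^2
Step 2: GSM = 15.34 g / 0.032 m^2 = 479.4 g/m^2

479.4 g/m^2


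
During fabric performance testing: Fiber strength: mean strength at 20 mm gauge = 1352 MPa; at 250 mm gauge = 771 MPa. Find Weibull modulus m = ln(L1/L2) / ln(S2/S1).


Formula: m = ln(L1/L2) / ln(S2/S1)
Step 1: ln(L1/L2) = ln(20/250) = -2.52573
Step 2: S2/S1 = 771/1352 = 0.57027
Step 3: ln(S2/S1) = ln(0.57027) = -0.56165
Step 4: m = -2.52573 / -0.56165 = 4.50

4.50 (Weibull m)


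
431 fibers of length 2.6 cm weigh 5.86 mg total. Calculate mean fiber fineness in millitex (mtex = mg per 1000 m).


Formula: fineness (mtex) = mass (mg) / total length (km) = (mass_mg / total_length_m) * 1000
Step 1: Convert fiber length: 2.6 cm = 0.026 m
Step 2: Total fiber length = 431 * 0.026 = 11.206 m
Step 3: Linear density = 5.86 mg / 11.206 m = 0.5229 mg/m
Step 4: fineness = 0.5229 * 1000 = 522.9 mtex

522.9 mtex


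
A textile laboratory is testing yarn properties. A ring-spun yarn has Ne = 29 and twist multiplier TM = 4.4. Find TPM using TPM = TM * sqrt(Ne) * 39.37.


Formula: TPM = TM * sqrt(Ne) * 39.37
Step 1: sqrt(Ne) = sqrt(29) = 5.3852
Step 2: TM * sqrt(Ne) = 4.4 * 5.3852 = 23.6949
Step 3: TPM = 23.6949 * 39.37 = 933 twists/m

933 twists/m


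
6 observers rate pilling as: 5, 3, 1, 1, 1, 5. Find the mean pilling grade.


Formula: Mean = sum / count
Sum = 5 + 3 + 1 + 1 + 1 + 5 = 16
Mean = 16 / 6 = 2.7

2.7


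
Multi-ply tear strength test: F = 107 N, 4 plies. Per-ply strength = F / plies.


Formula: Per-ply strength = Total force / Number of plies
Per-ply = 107 N / 4
Per-ply = 26.75 N

26.75 N


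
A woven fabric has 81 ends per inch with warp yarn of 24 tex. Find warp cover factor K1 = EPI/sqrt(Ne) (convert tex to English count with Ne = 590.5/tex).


Formula: K1 = EPI / sqrt(Ne), with Ne = 590.5 / tex_warp
Step 1: Ne = 590.5 / 24 = 24.604
Step 2: sqrt(Ne) = sqrt(24.604) = 4.9602
Step 3: K1 = 81 / 4.9602 = 16.3

16.3


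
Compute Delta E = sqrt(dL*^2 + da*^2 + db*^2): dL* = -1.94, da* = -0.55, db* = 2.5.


Formula: Delta E = sqrt(dL*^2 + da*^2 + db*^2)
Step 1: dL*^2 = (-1.94)^2 = 3.7636
Step 2: da*^2 = (-0.55)^2 = 0.3025
Step 3: db*^2 = 2.5^2 = 6.25
Step 4: Sum = 3.7636 + 0.3025 + 6.25 = 10.3161
Step 5: Delta E = sqrt(10.3161) = 3.21

3.21 Delta E


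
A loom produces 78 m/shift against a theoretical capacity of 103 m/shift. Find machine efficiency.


Formula: Efficiency% = (Actual output / Theoretical output) * 100
Efficiency% = (78 / 103) * 100
Efficiency% = 0.757282 * 100 = 75.7282% ≈ 75.7%

75.7%


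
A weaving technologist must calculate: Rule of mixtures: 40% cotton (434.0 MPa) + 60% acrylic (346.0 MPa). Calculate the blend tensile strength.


Formula: Blend property = (fraction_A * property_A) + (fraction_B * property_B)
Step 1: Contribution A = 40/100 * 434.0 MPa = 173.6 MPa
Step 2: Contribution B = 60/100 * 346.0 MPa = 207.6 MPa
Step 3: Blend tensile strength = 173.6 + 207.6 = 381.2 MPa

381.2 MPa


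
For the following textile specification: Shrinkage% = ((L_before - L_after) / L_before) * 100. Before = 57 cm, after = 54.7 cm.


Formula: Shrinkage% = ((L_before - L_after) / L_before) * 100
Step 1: Shrinkage = 57 - 54.7 = 2.3 cm
Step 2: Shrinkage% = (2.3 / 57) * 100
Step 3: Shrinkage% = 0.040351 * 100 = 4.0351% ≈ 4.0%

4.0%


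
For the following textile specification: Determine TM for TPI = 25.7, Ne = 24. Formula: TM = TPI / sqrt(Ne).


Formula: TM = TPI / sqrt(Ne)
Step 1: sqrt(Ne) = sqrt(24) = 4.899
Step 2: TM = 25.7 / 4.899 = 5.25

5.25 TM


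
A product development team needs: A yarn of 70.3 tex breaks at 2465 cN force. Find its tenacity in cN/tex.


Formula: Tenacity = Breaking force / Linear density
Tenacity = 2465 cN / 70.3 tex
Tenacity = 35.06 cN/tex

35.06 cN/tex


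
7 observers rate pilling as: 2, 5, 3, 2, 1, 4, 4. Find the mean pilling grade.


Formula: Mean = sum / count
Sum = 2 + 5 + 3 + 2 + 1 + 4 + 4 = 21
Mean = 21 / 7 = 3.0

3.0


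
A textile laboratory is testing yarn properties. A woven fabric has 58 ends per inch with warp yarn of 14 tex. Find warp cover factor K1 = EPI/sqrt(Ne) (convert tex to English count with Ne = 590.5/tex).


Formula: K1 = EPI / sqrt(Ne), with Ne = 590.5 / tex_warp
Step 1: Ne = 590.5 / 14 = 42.179
Step 2: sqrt(Ne) = sqrt(42.179) = 6.4945
Step 3: K1 = 58 / 6.4945 = 8.9

8.9


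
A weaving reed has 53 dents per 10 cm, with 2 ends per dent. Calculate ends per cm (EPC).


Formula: EPC = (dents per 10 cm * ends per dent) / 10
Step 1: Total ends per 10 cm = 53 * 2 = 106
Step 2: EPC = 106 / 10 = 10.6 ends/cm

10.6 ends/cm


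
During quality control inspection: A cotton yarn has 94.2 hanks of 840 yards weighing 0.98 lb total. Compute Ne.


Formula: Ne = hanks / mass_lb
Substituting: Ne = 94.2 / 0.98
Ne = 96.1

96.1 Ne


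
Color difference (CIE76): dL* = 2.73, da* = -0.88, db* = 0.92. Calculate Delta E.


Formula: Delta E = sqrt(dL*^2 + da*^2 + db*^2)
Step 1: dL*^2 = 2.73^2 = 7.4529
Step 2: da*^2 = (-0.88)^2 = 0.7744
Step 3: db*^2 = 0.92^2 = 0.8464
Step 4: Sum = 7.4529 + 0.7744 + 0.8464 = 9.0737
Step 5: Delta E = sqrt(9.0737) = 3.01

3.01 Delta E


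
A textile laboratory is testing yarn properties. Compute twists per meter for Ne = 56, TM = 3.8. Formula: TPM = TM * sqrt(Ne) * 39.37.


Formula: TPM = TM * sqrt(Ne) * 39.37
Step 1: sqrt(Ne) = sqrt(56) = 7.4833
Step 2: TM * sqrt(Ne) = 3.8 * 7.4833 = 28.4365
Step 3: TPM = 28.4365 * 39.37 = 1120 twists/m

1120 twists/m


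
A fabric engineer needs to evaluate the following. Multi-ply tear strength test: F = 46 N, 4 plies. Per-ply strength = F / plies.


Formula: Per-ply strength = Total force / Number of plies
Per-ply = 46 N / 4
Per-ply = 11.5 N

11.5 N


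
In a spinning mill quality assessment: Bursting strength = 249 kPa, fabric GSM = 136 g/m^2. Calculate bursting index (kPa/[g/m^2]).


Formula: Bursting Index = Bursting Strength / Fabric GSM
BI = 249 kPa / 136 g/m^2
BI = 1.831 kPa/(g/m^2)

1.831 kPa/(g/m^2)


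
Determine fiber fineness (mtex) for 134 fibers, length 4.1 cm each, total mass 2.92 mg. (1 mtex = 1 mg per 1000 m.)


Formula: fineness (mtex) = mass (mg) / total length (km) = (mass_mg / total_length_m) * 1000
Step 1: Convert fiber length: 4.1 cm = 0.041 m
Step 2: Total fiber length = 134 * 0.041 = 5.494 m
Step 3: Linear density = 2.92 mg / 5.494 m = 0.5315 mg/m
Step 4: fineness = 0.5315 * 1000 = 531.5 mtex

531.5 mtex


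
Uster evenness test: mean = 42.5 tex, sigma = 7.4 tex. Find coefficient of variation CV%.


Formula: CV% = (standard deviation / mean) * 100
Step 1: Ratio = 7.4 / 42.5 = 0.174118
Step 2: CV% = 0.174118 * 100 = 17.4118% ≈ 17.4%

17.4%


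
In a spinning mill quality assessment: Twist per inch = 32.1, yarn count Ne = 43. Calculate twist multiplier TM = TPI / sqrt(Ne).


Formula: TM = TPI / sqrt(Ne)
Step 1: sqrt(Ne) = sqrt(43) = 6.5574
Step 2: TM = 32.1 / 6.5574 = 4.90

4.90 TM


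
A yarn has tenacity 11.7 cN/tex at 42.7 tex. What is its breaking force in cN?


Formula: Breaking force = Tenacity * Linear density
F = 11.7 cN/tex * 42.7 tex
F = 499.59 cN

499.59 cN


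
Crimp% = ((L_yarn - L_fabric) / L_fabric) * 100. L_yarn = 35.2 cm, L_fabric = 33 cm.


Formula: Crimp% = ((L_yarn - L_fabric) / L_fabric) * 100
Step 1: Extension = 35.2 - 33 = 2.2 cm
Step 2: Crimp% = (2.2 / 33) * 100
Step 3: Crimp% = 0.066667 * 100 = 6.6667% ≈ 6.7%

6.7%


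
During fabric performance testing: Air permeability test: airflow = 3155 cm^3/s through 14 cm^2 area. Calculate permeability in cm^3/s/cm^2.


Formula: Air Permeability = Airflow / Test Area
AP = 3155 cm^3/s / 14 cm^2
AP = 225.4 cm^3/s/cm^2

225.4 cm^3/s/cm^2


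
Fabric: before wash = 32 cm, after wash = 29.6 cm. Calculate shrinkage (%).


Formula: Shrinkage% = ((L_before - L_after) / L_before) * 100
Step 1: Shrinkage = 32 - 29.6 = 2.4 cm
Step 2: Shrinkage% = (2.4 / 32) * 100
Step 3: Shrinkage% = 0.075 * 100 = 7.5%

7.5%


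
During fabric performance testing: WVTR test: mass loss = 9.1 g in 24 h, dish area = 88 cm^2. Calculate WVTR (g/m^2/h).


Formula: WVTR = mass_loss / (area * time)
Step 1: Convert area: 88 cm^2 = 0.0088 m^2
Step 2: WVTR = 9.1 g / (0.0088 m^2 * 24 h)
Step 3: WVTR = 9.1 / 0.2112 = 43.1 g/m^2/h

43.1 g/m^2/h


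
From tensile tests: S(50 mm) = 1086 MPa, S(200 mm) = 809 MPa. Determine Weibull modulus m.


Formula: m = ln(L1/L2) / ln(S2/S1)
Step 1: ln(L1/L2) = ln(50/200) = -1.38629
Step 2: S2/S1 = 809/1086 = 0.74494
Step 3: ln(S2/S1) = ln(0.74494) = -0.29445
Step 4: m = -1.38629 / -0.29445 = 4.71

4.71 (Weibull m)


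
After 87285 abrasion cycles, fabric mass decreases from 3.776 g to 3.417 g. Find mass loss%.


Formula: Mass loss% = ((m_before - m_after) / m_before) * 100
Step 1: Mass loss = 3.776 - 3.417 = 0.359 g
Step 2: Ratio = 0.359 / 3.776 = 0.0950742
Step 3: Mass loss% = 0.0950742 * 100 = 9.50742% ≈ 9.51%

9.51%


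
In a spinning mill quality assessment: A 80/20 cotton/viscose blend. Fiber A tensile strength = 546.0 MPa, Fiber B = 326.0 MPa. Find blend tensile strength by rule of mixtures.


Formula: Blend property = (fraction_A * property_A) + (fraction_B * property_B)
Step 1: Contribution A = 80/100 * 546.0 MPa = 436.8 MPa
Step 2: Contribution B = 20/100 * 326.0 MPa = 65.2 MPa
Step 3: Blend tensile strength = 436.8 + 65.2 = 502.0 MPa

502.0 MPa


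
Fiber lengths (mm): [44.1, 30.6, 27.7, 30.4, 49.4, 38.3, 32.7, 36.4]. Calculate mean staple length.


Formula: Mean = sum of lengths / count
Sum = 44.1 + 30.6 + 27.7 + 30.4 + 49.4 + 38.3 + 32.7 + 36.4
Sum = 289.6 mm
Mean = 289.6 / 8 = 36.20 mm

36.20 mm


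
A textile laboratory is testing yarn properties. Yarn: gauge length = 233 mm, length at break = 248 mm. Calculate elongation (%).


Formula: Elongation (%) = ((L_break - L0) / L0) * 100
Step 1: Extension = 248 - 233 = 15 mm
Step 2: Elongation = (15 / 233) * 100
Step 3: Elongation = 0.064378 * 100 = 6.4378% ≈ 6.4%

6.4%


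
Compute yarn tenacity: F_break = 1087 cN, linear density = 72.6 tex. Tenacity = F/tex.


Formula: Tenacity = Breaking force / Linear density
Tenacity = 1087 cN / 72.6 tex
Tenacity = 14.97 cN/tex

14.97 cN/tex


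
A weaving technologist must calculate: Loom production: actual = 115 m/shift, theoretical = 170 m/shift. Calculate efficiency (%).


Formula: Efficiency% = (Actual output / Theoretical output) * 100
Efficiency% = (115 / 170) * 100
Efficiency% = 0.676471 * 100 = 67.6471% ≈ 67.6%

67.6%


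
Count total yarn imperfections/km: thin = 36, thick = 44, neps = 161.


Formula: Total = thin places + thick places + neps
Total = 36 + 44 + 161
Total = 241 imperfections/km

241 imperfections/km


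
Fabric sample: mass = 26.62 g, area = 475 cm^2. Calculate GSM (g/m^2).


Formula: GSM = mass_g / area_m2
Step 1: Convert area: 475 cm^2 = 475 / 10000 = 0.0475 m^2
Step 2: GSM = 26.62 g / 0.0475 m^2 = 560.4 g/m^2

560.4 g/m^2


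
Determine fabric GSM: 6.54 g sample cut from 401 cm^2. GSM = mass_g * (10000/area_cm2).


Formula: GSM = mass_g / area_m2
Step 1: Convert area: 401 cm^2 = 401 / 10000 = 0.0401 m^2
Step 2: GSM = 6.54 g / 0.0401 m^2 = 163.1 g/m^2

163.1 g/m^2


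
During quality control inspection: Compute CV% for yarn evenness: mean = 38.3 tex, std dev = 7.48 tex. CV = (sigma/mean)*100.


Formula: CV% = (standard deviation / mean) * 100
Step 1: Ratio = 7.48 / 38.3 = 0.1953
Step 2: CV% = 0.1953 * 100 = 19.53% ≈ 19.5%

19.5%
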